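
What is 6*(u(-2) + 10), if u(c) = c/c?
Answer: 66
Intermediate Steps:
u(c) = 1
6*(u(-2) + 10) = 6*(1 + 10) = 6*11 = 66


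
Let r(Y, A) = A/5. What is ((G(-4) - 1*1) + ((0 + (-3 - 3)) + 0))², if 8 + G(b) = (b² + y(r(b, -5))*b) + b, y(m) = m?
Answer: 1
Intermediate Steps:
r(Y, A) = A/5 (r(Y, A) = A*(⅕) = A/5)
G(b) = -8 + b² (G(b) = -8 + ((b² + ((⅕)*(-5))*b) + b) = -8 + ((b² - b) + b) = -8 + b²)
((G(-4) - 1*1) + ((0 + (-3 - 3)) + 0))² = (((-8 + (-4)²) - 1*1) + ((0 + (-3 - 3)) + 0))² = (((-8 + 16) - 1) + ((0 - 6) + 0))² = ((8 - 1) + (-6 + 0))² = (7 - 6)² = 1² = 1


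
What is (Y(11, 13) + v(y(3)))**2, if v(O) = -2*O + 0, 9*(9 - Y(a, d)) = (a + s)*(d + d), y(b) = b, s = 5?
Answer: 151321/81 ≈ 1868.2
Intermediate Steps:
Y(a, d) = 9 - 2*d*(5 + a)/9 (Y(a, d) = 9 - (a + 5)*(d + d)/9 = 9 - (5 + a)*2*d/9 = 9 - 2*d*(5 + a)/9)
v(O) = -2*O
(Y(11, 13) + v(y(3)))**2 = ((9 - 10/9*13 - 2/9*11*13) - 2*3)**2 = ((9 - 130/9 - 286/9) - 6)**2 = (-335/9 - 6)**2 = (-389/9)**2 = 151321/81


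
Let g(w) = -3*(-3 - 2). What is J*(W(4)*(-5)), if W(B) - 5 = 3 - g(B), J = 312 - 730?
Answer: -14630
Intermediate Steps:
J = -418
g(w) = 15 (g(w) = -3*(-5) = 15)
W(B) = -7 (W(B) = 5 + (3 - 1*15) = 5 + (3 - 15) = 5 - 12 = -7)
J*(W(4)*(-5)) = -(-2926)*(-5) = -418*35 = -14630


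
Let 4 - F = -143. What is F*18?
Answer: 2646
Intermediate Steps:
F = 147 (F = 4 - 1*(-143) = 4 + 143 = 147)
F*18 = 147*18 = 2646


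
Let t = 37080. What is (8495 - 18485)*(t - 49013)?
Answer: 119210670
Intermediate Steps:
(8495 - 18485)*(t - 49013) = (8495 - 18485)*(37080 - 49013) = -9990*(-11933) = 119210670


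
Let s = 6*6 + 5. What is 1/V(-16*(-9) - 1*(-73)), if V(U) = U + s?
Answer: 1/258 ≈ 0.0038760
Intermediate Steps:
s = 41 (s = 36 + 5 = 41)
V(U) = 41 + U (V(U) = U + 41 = 41 + U)
1/V(-16*(-9) - 1*(-73)) = 1/(41 + (-16*(-9) - 1*(-73))) = 1/(41 + (144 + 73)) = 1/(41 + 217) = 1/258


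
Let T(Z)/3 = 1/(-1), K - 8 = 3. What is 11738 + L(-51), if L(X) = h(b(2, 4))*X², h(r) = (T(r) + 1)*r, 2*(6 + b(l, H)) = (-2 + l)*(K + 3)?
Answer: 42950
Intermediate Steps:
K = 11 (K = 8 + 3 = 11)
T(Z) = -3 (T(Z) = 3/(-1) = 3*(-1) = -3)
b(l, H) = -20 + 7*l (b(l, H) = -6 + ((-2 + l)*(11 + 3))/2 = -6 + ((-2 + l)*14)/2 = -6 + (-28 + 14*l)/2 = -6 + (-14 + 7*l) = -20 + 7*l)
h(r) = -2*r (h(r) = (-3 + 1)*r = -2*r)
L(X) = 12*X² (L(X) = (-2*(-20 + 7*2))*X² = (-2*(-20 + 14))*X² = (-2*(-6))*X² = 12*X²)
11738 + L(-51) = 11738 + 12*(-51)² = 11738 + 12*2601 = 11738 + 31212 = 42950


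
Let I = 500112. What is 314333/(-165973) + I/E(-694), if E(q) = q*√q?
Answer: -314333/165973 + 125028*I*√694/120409 ≈ -1.8939 + 27.354*I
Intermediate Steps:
E(q) = q^(3/2)
314333/(-165973) + I/E(-694) = 314333/(-165973) + 500112/((-694)^(3/2)) = 314333*(-1/165973) + 500112/((-694*I*√694)) = -314333/165973 + 500112*(I*√694/481636) = -314333/165973 + 125028*I*√694/120409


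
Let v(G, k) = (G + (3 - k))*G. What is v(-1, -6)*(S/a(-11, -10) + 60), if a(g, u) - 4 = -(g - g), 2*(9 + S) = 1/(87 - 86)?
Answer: -463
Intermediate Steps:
S = -17/2 (S = -9 + 1/(2*(87 - 86)) = -9 + (1/2)/1 = -9 + (1/2)*1 = -9 + 1/2 = -17/2 ≈ -8.5000)
a(g, u) = 4 (a(g, u) = 4 - (g - g) = 4 - 1*0 = 4 + 0 = 4)
v(G, k) = G*(3 + G - k) (v(G, k) = (3 + G - k)*G = G*(3 + G - k))
v(-1, -6)*(S/a(-11, -10) + 60) = (-(3 - 1 - 1*(-6)))*(-17/2/4 + 60) = (-(3 - 1 + 6))*(-17/2*1/4 + 60) = (-1*8)*(-17/8 + 60) = -8*463/8 = -463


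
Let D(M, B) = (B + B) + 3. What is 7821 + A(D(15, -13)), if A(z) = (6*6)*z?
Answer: 6993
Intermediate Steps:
D(M, B) = 3 + 2*B (D(M, B) = 2*B + 3 = 3 + 2*B)
A(z) = 36*z
7821 + A(D(15, -13)) = 7821 + 36*(3 + 2*(-13)) = 7821 + 36*(3 - 26) = 7821 + 36*(-23) = 7821 - 828 = 6993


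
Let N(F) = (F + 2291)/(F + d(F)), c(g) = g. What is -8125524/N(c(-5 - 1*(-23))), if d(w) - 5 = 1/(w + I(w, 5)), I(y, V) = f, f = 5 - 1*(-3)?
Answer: -2433594438/30017 ≈ -81074.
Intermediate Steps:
f = 8 (f = 5 + 3 = 8)
I(y, V) = 8
d(w) = 5 + 1/(8 + w) (d(w) = 5 + 1/(w + 8) = 5 + 1/(8 + w))
N(F) = (2291 + F)/(F + (41 + 5*F)/(8 + F)) (N(F) = (F + 2291)/(F + (41 + 5*F)/(8 + F)) = (2291 + F)/(F + (41 + 5*F)/(8 + F)))
-8125524/N(c(-5 - 1*(-23))) = -8125524*(41 + 5*(-5 - 1*(-23)) + (-5 - 1*(-23))*(8 + (-5 - 1*(-23))))/((8 + (-5 - 1*(-23)))*(2291 + (-5 - 1*(-23)))) = -8125524*(41 + 5*(-5 + 23) + (-5 + 23)*(8 + (-5 + 23)))/((8 + (-5 + 23))*(2291 + (-5 + 23))) = -8125524*(41 + 5*18 + 18*(8 + 18))/((8 + 18)*(2291 + 18)) = -8125524/(26*2309/(41 + 90 + 18*26)) = -8125524/(26*2309/(41 + 90 + 468)) = -8125524/(26*2309/599) = -8125524/((1/599)*26*2309) = -8125524/60034/599 = -8125524*599/60034 = -2433594438/30017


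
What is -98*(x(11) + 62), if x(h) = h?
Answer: -7154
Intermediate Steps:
-98*(x(11) + 62) = -98*(11 + 62) = -98*73 = -7154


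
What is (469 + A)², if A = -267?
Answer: 40804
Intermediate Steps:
(469 + A)² = (469 - 267)² = 202² = 40804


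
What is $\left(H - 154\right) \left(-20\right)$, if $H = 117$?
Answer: $740$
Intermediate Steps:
$\left(H - 154\right) \left(-20\right) = \left(117 - 154\right) \left(-20\right) = \left(-37\right) \left(-20\right) = 740$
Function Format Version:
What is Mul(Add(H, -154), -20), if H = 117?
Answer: 740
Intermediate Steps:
Mul(Add(H, -154), -20) = Mul(Add(117, -154), -20) = Mul(-37, -20) = 740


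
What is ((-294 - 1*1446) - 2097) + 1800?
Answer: -2037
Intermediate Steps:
((-294 - 1*1446) - 2097) + 1800 = ((-294 - 1446) - 2097) + 1800 = (-1740 - 2097) + 1800 = -3837 + 1800 = -2037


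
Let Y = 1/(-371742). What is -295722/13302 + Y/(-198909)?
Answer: -1214806745493323/54643750984242 ≈ -22.231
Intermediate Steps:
Y = -1/371742 ≈ -2.6900e-6
-295722/13302 + Y/(-198909) = -295722/13302 - 1/371742/(-198909) = -295722*1/13302 - 1/371742*(-1/198909) = -16429/739 + 1/73942829478 = -1214806745493323/54643750984242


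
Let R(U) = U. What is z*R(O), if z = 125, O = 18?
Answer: 2250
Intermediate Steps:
z*R(O) = 125*18 = 2250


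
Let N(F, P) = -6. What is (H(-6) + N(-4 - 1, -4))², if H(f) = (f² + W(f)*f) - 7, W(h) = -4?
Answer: 2209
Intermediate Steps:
H(f) = -7 + f² - 4*f (H(f) = (f² - 4*f) - 7 = -7 + f² - 4*f)
(H(-6) + N(-4 - 1, -4))² = ((-7 + (-6)² - 4*(-6)) - 6)² = ((-7 + 36 + 24) - 6)² = (53 - 6)² = 47² = 2209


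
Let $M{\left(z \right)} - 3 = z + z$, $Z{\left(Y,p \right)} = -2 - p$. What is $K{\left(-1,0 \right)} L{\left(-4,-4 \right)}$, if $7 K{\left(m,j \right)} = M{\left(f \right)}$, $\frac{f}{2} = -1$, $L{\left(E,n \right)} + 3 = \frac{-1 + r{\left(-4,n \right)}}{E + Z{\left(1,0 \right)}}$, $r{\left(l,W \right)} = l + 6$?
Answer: $\frac{19}{42} \approx 0.45238$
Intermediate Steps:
$r{\left(l,W \right)} = 6 + l$
$L{\left(E,n \right)} = -3 + \frac{1}{-2 + E}$ ($L{\left(E,n \right)} = -3 + \frac{-1 + \left(6 - 4\right)}{E - 2} = -3 + \frac{-1 + 2}{E + \left(-2 + 0\right)} = -3 + 1 \frac{1}{E - 2} = -3 + 1 \frac{1}{-2 + E} = -3 + \frac{1}{-2 + E}$)
$f = -2$ ($f = 2 \left(-1\right) = -2$)
$M{\left(z \right)} = 3 + 2 z$ ($M{\left(z \right)} = 3 + \left(z + z\right) = 3 + 2 z$)
$K{\left(m,j \right)} = - \frac{1}{7}$ ($K{\left(m,j \right)} = \frac{3 + 2 \left(-2\right)}{7} = \frac{3 - 4}{7} = \frac{1}{7} \left(-1\right) = - \frac{1}{7}$)
$K{\left(-1,0 \right)} L{\left(-4,-4 \right)} = - \frac{\frac{1}{-2 - 4} \left(7 - -12\right)}{7} = - \frac{\frac{1}{-6} \left(7 + 12\right)}{7} = - \frac{\left(- \frac{1}{6}\right) 19}{7} = \left(- \frac{1}{7}\right) \left(- \frac{19}{6}\right) = \frac{19}{42}$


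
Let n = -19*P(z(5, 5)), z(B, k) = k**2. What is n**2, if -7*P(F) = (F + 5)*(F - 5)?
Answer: 129960000/49 ≈ 2.6522e+6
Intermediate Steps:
P(F) = -(-5 + F)*(5 + F)/7 (P(F) = -(F + 5)*(F - 5)/7 = -(5 + F)*(-5 + F)/7 = -(-5 + F)*(5 + F)/7)
n = 11400/7 (n = -19*(25/7 - (5**2)**2/7) = -19*(25/7 - 1/7*25**2) = -19*(25/7 - 1/7*625) = -19*(25/7 - 625/7) = -19*(-600/7) = 11400/7 ≈ 1628.6)
n**2 = (11400/7)**2 = 129960000/49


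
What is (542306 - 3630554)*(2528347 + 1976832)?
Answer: -13913110036392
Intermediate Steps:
(542306 - 3630554)*(2528347 + 1976832) = -3088248*4505179 = -13913110036392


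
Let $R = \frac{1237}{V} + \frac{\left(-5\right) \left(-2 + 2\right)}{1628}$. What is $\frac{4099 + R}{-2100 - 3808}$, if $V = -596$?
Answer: $- \frac{2441767}{3521168} \approx -0.69345$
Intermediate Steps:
$R = - \frac{1237}{596}$ ($R = \frac{1237}{-596} + \frac{\left(-5\right) \left(-2 + 2\right)}{1628} = 1237 \left(- \frac{1}{596}\right) + \left(-5\right) 0 \cdot \frac{1}{1628} = - \frac{1237}{596} + 0 \cdot \frac{1}{1628} = - \frac{1237}{596} + 0 = - \frac{1237}{596} \approx -2.0755$)
$\frac{4099 + R}{-2100 - 3808} = \frac{4099 - \frac{1237}{596}}{-2100 - 3808} = \frac{2441767}{596 \left(-5908\right)} = \frac{2441767}{596} \left(- \frac{1}{5908}\right) = - \frac{2441767}{3521168}$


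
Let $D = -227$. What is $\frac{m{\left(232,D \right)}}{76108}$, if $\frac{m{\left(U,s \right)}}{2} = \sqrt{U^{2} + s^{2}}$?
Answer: $\frac{\sqrt{105353}}{38054} \approx 0.0085295$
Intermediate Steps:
$m{\left(U,s \right)} = 2 \sqrt{U^{2} + s^{2}}$
$\frac{m{\left(232,D \right)}}{76108} = \frac{2 \sqrt{232^{2} + \left(-227\right)^{2}}}{76108} = 2 \sqrt{53824 + 51529} \cdot \frac{1}{76108} = 2 \sqrt{105353} \cdot \frac{1}{76108} = \frac{\sqrt{105353}}{38054}$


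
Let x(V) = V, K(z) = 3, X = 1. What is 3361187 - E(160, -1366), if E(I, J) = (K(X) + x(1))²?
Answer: 3361171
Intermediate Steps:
E(I, J) = 16 (E(I, J) = (3 + 1)² = 4² = 16)
3361187 - E(160, -1366) = 3361187 - 1*16 = 3361187 - 16 = 3361171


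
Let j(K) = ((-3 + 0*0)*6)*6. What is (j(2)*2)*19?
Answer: -4104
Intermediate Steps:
j(K) = -108 (j(K) = ((-3 + 0)*6)*6 = -3*6*6 = -18*6 = -108)
(j(2)*2)*19 = -108*2*19 = -216*19 = -4104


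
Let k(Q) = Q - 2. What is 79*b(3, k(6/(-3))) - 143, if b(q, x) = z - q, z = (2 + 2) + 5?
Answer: 331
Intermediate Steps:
k(Q) = -2 + Q
z = 9 (z = 4 + 5 = 9)
b(q, x) = 9 - q
79*b(3, k(6/(-3))) - 143 = 79*(9 - 1*3) - 143 = 79*(9 - 3) - 143 = 79*6 - 143 = 474 - 143 = 331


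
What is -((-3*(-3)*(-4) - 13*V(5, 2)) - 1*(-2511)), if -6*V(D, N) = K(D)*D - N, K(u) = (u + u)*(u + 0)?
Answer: -9037/3 ≈ -3012.3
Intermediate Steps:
K(u) = 2*u² (K(u) = (2*u)*u = 2*u²)
V(D, N) = -D³/3 + N/6 (V(D, N) = -((2*D²)*D - N)/6 = -(2*D³ - N)/6 = -(-N + 2*D³)/6 = -D³/3 + N/6)
-((-3*(-3)*(-4) - 13*V(5, 2)) - 1*(-2511)) = -((-3*(-3)*(-4) - 13*(-⅓*5³ + (⅙)*2)) - 1*(-2511)) = -((9*(-4) - 13*(-⅓*125 + ⅓)) + 2511) = -((-36 - 13*(-125/3 + ⅓)) + 2511) = -((-36 - 13*(-124/3)) + 2511) = -((-36 + 1612/3) + 2511) = -(1504/3 + 2511) = -1*9037/3 = -9037/3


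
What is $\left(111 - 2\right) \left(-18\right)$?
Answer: $-1962$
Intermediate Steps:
$\left(111 - 2\right) \left(-18\right) = 109 \left(-18\right) = -1962$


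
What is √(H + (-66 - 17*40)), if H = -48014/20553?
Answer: 22*I*√653133234/20553 ≈ 27.356*I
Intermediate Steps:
H = -48014/20553 (H = -48014*1/20553 = -48014/20553 ≈ -2.3361)
√(H + (-66 - 17*40)) = √(-48014/20553 + (-66 - 17*40)) = √(-48014/20553 + (-66 - 680)) = √(-48014/20553 - 746) = √(-15380552/20553) = 22*I*√653133234/20553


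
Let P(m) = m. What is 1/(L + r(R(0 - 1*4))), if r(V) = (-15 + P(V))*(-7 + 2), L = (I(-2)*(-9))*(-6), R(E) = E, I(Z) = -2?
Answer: -1/13 ≈ -0.076923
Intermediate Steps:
L = -108 (L = -2*(-9)*(-6) = 18*(-6) = -108)
r(V) = 75 - 5*V (r(V) = (-15 + V)*(-7 + 2) = (-15 + V)*(-5) = 75 - 5*V)
1/(L + r(R(0 - 1*4))) = 1/(-108 + (75 - 5*(0 - 1*4))) = 1/(-108 + (75 - 5*(0 - 4))) = 1/(-108 + (75 - 5*(-4))) = 1/(-108 + (75 + 20)) = 1/(-108 + 95) = 1/(-13) = -1/13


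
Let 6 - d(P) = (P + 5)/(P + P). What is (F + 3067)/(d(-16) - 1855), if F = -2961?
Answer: -3392/59179 ≈ -0.057318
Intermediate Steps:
d(P) = 6 - (5 + P)/(2*P) (d(P) = 6 - (P + 5)/(P + P) = 6 - (5 + P)/(2*P))
(F + 3067)/(d(-16) - 1855) = (-2961 + 3067)/((½)*(-5 + 11*(-16))/(-16) - 1855) = 106/((½)*(-1/16)*(-5 - 176) - 1855) = 106/((½)*(-1/16)*(-181) - 1855) = 106/(181/32 - 1855) = 106/(-59179/32) = 106*(-32/59179) = -3392/59179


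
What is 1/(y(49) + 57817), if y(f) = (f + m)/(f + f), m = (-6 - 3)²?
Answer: 49/2833098 ≈ 1.7296e-5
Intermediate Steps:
m = 81 (m = (-9)² = 81)
y(f) = (81 + f)/(2*f) (y(f) = (f + 81)/(f + f) = (81 + f)/((2*f)) = (81 + f)*(1/(2*f)) = (81 + f)/(2*f))
1/(y(49) + 57817) = 1/((½)*(81 + 49)/49 + 57817) = 1/((½)*(1/49)*130 + 57817) = 1/(65/49 + 57817) = 1/(2833098/49) = 49/2833098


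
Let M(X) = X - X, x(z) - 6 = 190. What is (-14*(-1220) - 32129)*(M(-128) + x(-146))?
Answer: -2949604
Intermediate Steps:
x(z) = 196 (x(z) = 6 + 190 = 196)
M(X) = 0
(-14*(-1220) - 32129)*(M(-128) + x(-146)) = (-14*(-1220) - 32129)*(0 + 196) = (17080 - 32129)*196 = -15049*196 = -2949604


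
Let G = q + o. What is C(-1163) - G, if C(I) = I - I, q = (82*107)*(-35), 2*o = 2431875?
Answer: -1817695/2 ≈ -9.0885e+5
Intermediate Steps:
o = 2431875/2 (o = (1/2)*2431875 = 2431875/2 ≈ 1.2159e+6)
q = -307090 (q = 8774*(-35) = -307090)
C(I) = 0
G = 1817695/2 (G = -307090 + 2431875/2 = 1817695/2 ≈ 9.0885e+5)
C(-1163) - G = 0 - 1*1817695/2 = 0 - 1817695/2 = -1817695/2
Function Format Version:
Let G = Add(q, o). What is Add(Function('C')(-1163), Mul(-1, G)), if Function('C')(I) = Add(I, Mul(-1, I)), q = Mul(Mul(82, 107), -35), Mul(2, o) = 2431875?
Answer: Rational(-1817695, 2) ≈ -9.0885e+5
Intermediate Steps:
o = Rational(2431875, 2) (o = Mul(Rational(1, 2), 2431875) = Rational(2431875, 2) ≈ 1.2159e+6)
q = -307090 (q = Mul(8774, -35) = -307090)
Function('C')(I) = 0
G = Rational(1817695, 2) (G = Add(-307090, Rational(2431875, 2)) = Rational(1817695, 2) ≈ 9.0885e+5)
Add(Function('C')(-1163), Mul(-1, G)) = Add(0, Mul(-1, Rational(1817695, 2))) = Add(0, Rational(-1817695, 2)) = Rational(-1817695, 2)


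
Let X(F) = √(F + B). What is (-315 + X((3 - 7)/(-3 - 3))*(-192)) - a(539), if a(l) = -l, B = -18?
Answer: 224 - 128*I*√39 ≈ 224.0 - 799.36*I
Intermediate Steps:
X(F) = √(-18 + F) (X(F) = √(F - 18) = √(-18 + F))
(-315 + X((3 - 7)/(-3 - 3))*(-192)) - a(539) = (-315 + √(-18 + (3 - 7)/(-3 - 3))*(-192)) - (-1)*539 = (-315 + √(-18 - 4/(-6))*(-192)) - 1*(-539) = (-315 + √(-18 - 4*(-⅙))*(-192)) + 539 = (-315 + √(-18 + ⅔)*(-192)) + 539 = (-315 + √(-52/3)*(-192)) + 539 = (-315 + (2*I*√39/3)*(-192)) + 539 = (-315 - 128*I*√39) + 539 = 224 - 128*I*√39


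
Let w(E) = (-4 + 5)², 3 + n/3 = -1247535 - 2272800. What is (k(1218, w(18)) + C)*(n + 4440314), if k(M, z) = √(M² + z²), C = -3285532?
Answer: 20109755712400 - 30603500*√59341 ≈ 2.0102e+13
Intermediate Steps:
n = -10561014 (n = -9 + 3*(-1247535 - 2272800) = -9 + 3*(-3520335) = -9 - 10561005 = -10561014)
w(E) = 1 (w(E) = 1² = 1)
(k(1218, w(18)) + C)*(n + 4440314) = (√(1218² + 1²) - 3285532)*(-10561014 + 4440314) = (√(1483524 + 1) - 3285532)*(-6120700) = (√1483525 - 3285532)*(-6120700) = (5*√59341 - 3285532)*(-6120700) = (-3285532 + 5*√59341)*(-6120700) = 20109755712400 - 30603500*√59341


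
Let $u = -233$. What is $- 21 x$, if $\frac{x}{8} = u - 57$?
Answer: $48720$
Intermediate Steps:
$x = -2320$ ($x = 8 \left(-233 - 57\right) = 8 \left(-290\right) = -2320$)
$- 21 x = \left(-21\right) \left(-2320\right) = 48720$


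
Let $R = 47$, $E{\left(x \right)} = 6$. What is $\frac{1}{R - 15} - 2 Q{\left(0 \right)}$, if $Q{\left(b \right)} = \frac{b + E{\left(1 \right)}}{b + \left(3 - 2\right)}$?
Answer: $- \frac{383}{32} \approx -11.969$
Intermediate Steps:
$Q{\left(b \right)} = \frac{6 + b}{1 + b}$ ($Q{\left(b \right)} = \frac{b + 6}{b + \left(3 - 2\right)} = \frac{6 + b}{b + 1} = \frac{6 + b}{1 + b}$)
$\frac{1}{R - 15} - 2 Q{\left(0 \right)} = \frac{1}{47 - 15} - 2 \frac{6 + 0}{1 + 0} = \frac{1}{32} - 2 \cdot 1^{-1} \cdot 6 = \frac{1}{32} - 2 \cdot 1 \cdot 6 = \frac{1}{32} - 12 = - \frac{383}{32}$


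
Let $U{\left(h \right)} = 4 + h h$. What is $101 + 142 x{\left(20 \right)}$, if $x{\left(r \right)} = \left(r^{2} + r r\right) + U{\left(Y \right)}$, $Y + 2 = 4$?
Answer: $114837$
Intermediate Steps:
$Y = 2$ ($Y = -2 + 4 = 2$)
$U{\left(h \right)} = 4 + h^{2}$
$x{\left(r \right)} = 8 + 2 r^{2}$ ($x{\left(r \right)} = \left(r^{2} + r r\right) + \left(4 + 2^{2}\right) = \left(r^{2} + r^{2}\right) + \left(4 + 4\right) = 2 r^{2} + 8 = 8 + 2 r^{2}$)
$101 + 142 x{\left(20 \right)} = 101 + 142 \left(8 + 2 \cdot 20^{2}\right) = 101 + 142 \left(8 + 2 \cdot 400\right) = 101 + 142 \left(8 + 800\right) = 101 + 142 \cdot 808 = 101 + 114736 = 114837$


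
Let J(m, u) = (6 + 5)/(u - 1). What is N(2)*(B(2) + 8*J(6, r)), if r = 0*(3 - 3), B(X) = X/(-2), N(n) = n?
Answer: -178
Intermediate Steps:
B(X) = -X/2 (B(X) = X*(-½) = -X/2)
r = 0 (r = 0*0 = 0)
J(m, u) = 11/(-1 + u)
N(2)*(B(2) + 8*J(6, r)) = 2*(-½*2 + 8*(11/(-1 + 0))) = 2*(-1 + 8*(11/(-1))) = 2*(-1 + 8*(11*(-1))) = 2*(-1 + 8*(-11)) = 2*(-1 - 88) = 2*(-89) = -178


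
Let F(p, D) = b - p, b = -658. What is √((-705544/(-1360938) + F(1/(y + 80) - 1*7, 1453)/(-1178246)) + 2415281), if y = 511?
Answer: 2*√3765900714113295362553229692088809/78973347921339 ≈ 1554.1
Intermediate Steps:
F(p, D) = -658 - p
√((-705544/(-1360938) + F(1/(y + 80) - 1*7, 1453)/(-1178246)) + 2415281) = √((-705544/(-1360938) + (-658 - (1/(511 + 80) - 1*7))/(-1178246)) + 2415281) = √((-705544*(-1/1360938) + (-658 - (1/591 - 7))*(-1/1178246)) + 2415281) = √((352772/680469 + (-658 - (1/591 - 7))*(-1/1178246)) + 2415281) = √((352772/680469 + (-658 - 1*(-4136/591))*(-1/1178246)) + 2415281) = √((352772/680469 + (-658 + 4136/591)*(-1/1178246)) + 2415281) = √((352772/680469 - 384742/591*(-1/1178246)) + 2415281) = √((352772/680469 + 192371/348171693) + 2415281) = √(40985375661665/78973347921339 + 2415281) = √(190742867726175242924/78973347921339) = 2*√3765900714113295362553229692088809/78973347921339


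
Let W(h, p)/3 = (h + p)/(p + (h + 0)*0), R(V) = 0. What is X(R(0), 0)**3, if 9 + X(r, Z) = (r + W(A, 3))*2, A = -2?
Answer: -343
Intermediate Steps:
W(h, p) = 3*(h + p)/p (W(h, p) = 3*((h + p)/(p + (h + 0)*0)) = 3*((h + p)/(p + h*0)) = 3*((h + p)/(p + 0)) = 3*((h + p)/p) = 3*(h + p)/p)
X(r, Z) = -7 + 2*r (X(r, Z) = -9 + (r + (3 + 3*(-2)/3))*2 = -9 + (r + (3 + 3*(-2)*(1/3)))*2 = -9 + (r + (3 - 2))*2 = -9 + (r + 1)*2 = -9 + (1 + r)*2 = -9 + (2 + 2*r) = -7 + 2*r)
X(R(0), 0)**3 = (-7 + 2*0)**3 = (-7 + 0)**3 = (-7)**3 = -343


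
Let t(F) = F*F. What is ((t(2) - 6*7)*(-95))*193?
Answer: 696730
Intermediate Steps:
t(F) = F**2
((t(2) - 6*7)*(-95))*193 = ((2**2 - 6*7)*(-95))*193 = ((4 - 42)*(-95))*193 = -38*(-95)*193 = 3610*193 = 696730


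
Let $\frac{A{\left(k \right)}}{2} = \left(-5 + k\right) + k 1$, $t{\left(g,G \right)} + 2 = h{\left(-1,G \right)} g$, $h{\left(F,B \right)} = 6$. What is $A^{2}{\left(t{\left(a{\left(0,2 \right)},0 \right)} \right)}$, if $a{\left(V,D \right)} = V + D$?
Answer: $900$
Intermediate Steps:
$a{\left(V,D \right)} = D + V$
$t{\left(g,G \right)} = -2 + 6 g$
$A{\left(k \right)} = -10 + 4 k$ ($A{\left(k \right)} = 2 \left(\left(-5 + k\right) + k 1\right) = 2 \left(\left(-5 + k\right) + k\right) = 2 \left(-5 + 2 k\right) = -10 + 4 k$)
$A^{2}{\left(t{\left(a{\left(0,2 \right)},0 \right)} \right)} = \left(-10 + 4 \left(-2 + 6 \left(2 + 0\right)\right)\right)^{2} = \left(-10 + 4 \left(-2 + 6 \cdot 2\right)\right)^{2} = \left(-10 + 4 \left(-2 + 12\right)\right)^{2} = \left(-10 + 4 \cdot 10\right)^{2} = \left(-10 + 40\right)^{2} = 30^{2} = 900$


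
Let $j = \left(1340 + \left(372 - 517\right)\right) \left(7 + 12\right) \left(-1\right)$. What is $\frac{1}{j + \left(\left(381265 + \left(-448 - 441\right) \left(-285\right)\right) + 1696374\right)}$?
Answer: $\frac{1}{2308299} \approx 4.3322 \cdot 10^{-7}$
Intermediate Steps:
$j = -22705$ ($j = \left(1340 - 145\right) 19 \left(-1\right) = 1195 \left(-19\right) = -22705$)
$\frac{1}{j + \left(\left(381265 + \left(-448 - 441\right) \left(-285\right)\right) + 1696374\right)} = \frac{1}{-22705 + \left(\left(381265 + \left(-448 - 441\right) \left(-285\right)\right) + 1696374\right)} = \frac{1}{-22705 + \left(\left(381265 - -253365\right) + 1696374\right)} = \frac{1}{-22705 + \left(\left(381265 + 253365\right) + 1696374\right)} = \frac{1}{-22705 + \left(634630 + 1696374\right)} = \frac{1}{-22705 + 2331004} = \frac{1}{2308299}$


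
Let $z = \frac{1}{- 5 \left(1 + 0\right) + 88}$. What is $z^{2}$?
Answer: $\frac{1}{6889} \approx 0.00014516$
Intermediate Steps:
$z = \frac{1}{83}$ ($z = \frac{1}{\left(-5\right) 1 + 88} = \frac{1}{-5 + 88} = \frac{1}{83} \approx 0.012048$)
$z^{2} = \left(\frac{1}{83}\right)^{2} = \frac{1}{6889}$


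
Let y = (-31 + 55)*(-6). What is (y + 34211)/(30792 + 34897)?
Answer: 209/403 ≈ 0.51861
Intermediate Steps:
y = -144 (y = 24*(-6) = -144)
(y + 34211)/(30792 + 34897) = (-144 + 34211)/(30792 + 34897) = 34067/65689 = 34067*(1/65689) = 209/403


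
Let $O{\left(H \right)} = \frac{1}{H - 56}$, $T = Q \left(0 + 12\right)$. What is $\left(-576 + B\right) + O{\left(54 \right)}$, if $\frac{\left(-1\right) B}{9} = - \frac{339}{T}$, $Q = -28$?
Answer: $- \frac{65585}{112} \approx -585.58$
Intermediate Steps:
$T = -336$ ($T = - 28 \left(0 + 12\right) = \left(-28\right) 12 = -336$)
$O{\left(H \right)} = \frac{1}{-56 + H}$
$B = - \frac{1017}{112}$ ($B = - 9 \left(- \frac{339}{-336}\right) = - 9 \left(\left(-339\right) \left(- \frac{1}{336}\right)\right) = \left(-9\right) \frac{113}{112} = - \frac{1017}{112} \approx -9.0804$)
$\left(-576 + B\right) + O{\left(54 \right)} = \left(-576 - \frac{1017}{112}\right) + \frac{1}{-56 + 54} = - \frac{65529}{112} + \frac{1}{-2} = - \frac{65529}{112} - \frac{1}{2} = - \frac{65585}{112}$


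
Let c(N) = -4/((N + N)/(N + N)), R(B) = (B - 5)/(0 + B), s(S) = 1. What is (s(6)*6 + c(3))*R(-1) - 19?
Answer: -7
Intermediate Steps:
R(B) = (-5 + B)/B
c(N) = -4 (c(N) = -4/((2*N)/((2*N))) = -4/((2*N)*(1/(2*N))) = -4/1 = -4*1 = -4)
(s(6)*6 + c(3))*R(-1) - 19 = (1*6 - 4)*((-5 - 1)/(-1)) - 19 = (6 - 4)*(-1*(-6)) - 19 = 2*6 - 19 = 12 - 19 = -7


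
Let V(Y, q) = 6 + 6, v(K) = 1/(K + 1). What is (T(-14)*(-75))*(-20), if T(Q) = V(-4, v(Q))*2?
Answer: 36000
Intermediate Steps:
v(K) = 1/(1 + K)
V(Y, q) = 12
T(Q) = 24 (T(Q) = 12*2 = 24)
(T(-14)*(-75))*(-20) = (24*(-75))*(-20) = -1800*(-20) = 36000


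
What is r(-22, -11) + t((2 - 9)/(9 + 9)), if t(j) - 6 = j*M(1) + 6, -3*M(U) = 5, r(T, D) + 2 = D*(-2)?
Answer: 1763/54 ≈ 32.648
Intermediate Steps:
r(T, D) = -2 - 2*D (r(T, D) = -2 + D*(-2) = -2 - 2*D)
M(U) = -5/3 (M(U) = -⅓*5 = -5/3)
t(j) = 12 - 5*j/3 (t(j) = 6 + (j*(-5/3) + 6) = 6 + (-5*j/3 + 6) = 6 + (6 - 5*j/3) = 12 - 5*j/3)
r(-22, -11) + t((2 - 9)/(9 + 9)) = (-2 - 2*(-11)) + (12 - 5*(2 - 9)/(3*(9 + 9))) = (-2 + 22) + (12 - (-35)/(3*18)) = 20 + (12 - (-35)/(3*18)) = 20 + (12 - 5/3*(-7/18)) = 20 + (12 + 35/54) = 20 + 683/54 = 1763/54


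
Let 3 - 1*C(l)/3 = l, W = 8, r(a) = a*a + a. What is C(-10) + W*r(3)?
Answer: 135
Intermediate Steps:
r(a) = a + a**2 (r(a) = a**2 + a = a + a**2)
C(l) = 9 - 3*l
C(-10) + W*r(3) = (9 - 3*(-10)) + 8*(3*(1 + 3)) = (9 + 30) + 8*(3*4) = 39 + 8*12 = 39 + 96 = 135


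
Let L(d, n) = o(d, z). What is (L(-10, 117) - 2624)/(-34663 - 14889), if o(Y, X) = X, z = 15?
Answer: 2609/49552 ≈ 0.052652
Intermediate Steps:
L(d, n) = 15
(L(-10, 117) - 2624)/(-34663 - 14889) = (15 - 2624)/(-34663 - 14889) = -2609/(-49552) = -2609*(-1/49552) = 2609/49552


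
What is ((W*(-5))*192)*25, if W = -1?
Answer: 24000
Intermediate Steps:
((W*(-5))*192)*25 = (-1*(-5)*192)*25 = (5*192)*25 = 960*25 = 24000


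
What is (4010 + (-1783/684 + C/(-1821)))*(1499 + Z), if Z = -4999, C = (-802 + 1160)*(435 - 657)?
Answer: -1471699361125/103797 ≈ -1.4179e+7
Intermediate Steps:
C = -79476 (C = 358*(-222) = -79476)
(4010 + (-1783/684 + C/(-1821)))*(1499 + Z) = (4010 + (-1783/684 - 79476/(-1821)))*(1499 - 4999) = (4010 + (-1783*1/684 - 79476*(-1/1821)))*(-3500) = (4010 + (-1783/684 + 26492/607))*(-3500) = (4010 + 17038247/415188)*(-3500) = (1681942127/415188)*(-3500) = -1471699361125/103797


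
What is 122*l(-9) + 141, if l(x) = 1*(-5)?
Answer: -469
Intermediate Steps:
l(x) = -5
122*l(-9) + 141 = 122*(-5) + 141 = -610 + 141 = -469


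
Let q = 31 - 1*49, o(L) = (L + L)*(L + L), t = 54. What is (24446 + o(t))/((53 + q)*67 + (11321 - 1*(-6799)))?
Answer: 7222/4093 ≈ 1.7645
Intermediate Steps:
o(L) = 4*L² (o(L) = (2*L)*(2*L) = 4*L²)
q = -18 (q = 31 - 49 = -18)
(24446 + o(t))/((53 + q)*67 + (11321 - 1*(-6799))) = (24446 + 4*54²)/((53 - 18)*67 + (11321 - 1*(-6799))) = (24446 + 4*2916)/(35*67 + (11321 + 6799)) = (24446 + 11664)/(2345 + 18120) = 36110/20465 = 36110*(1/20465) = 7222/4093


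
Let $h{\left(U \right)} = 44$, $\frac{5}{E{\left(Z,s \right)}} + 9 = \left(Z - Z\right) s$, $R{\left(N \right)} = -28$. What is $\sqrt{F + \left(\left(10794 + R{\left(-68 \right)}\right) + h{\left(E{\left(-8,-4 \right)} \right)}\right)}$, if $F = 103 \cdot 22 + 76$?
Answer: $4 \sqrt{822} \approx 114.68$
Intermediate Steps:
$E{\left(Z,s \right)} = - \frac{5}{9}$ ($E{\left(Z,s \right)} = \frac{5}{-9 + \left(Z - Z\right) s} = \frac{5}{-9 + 0 s} = \frac{5}{-9 + 0} = \frac{5}{-9} = 5 \left(- \frac{1}{9}\right) = - \frac{5}{9}$)
$F = 2342$ ($F = 2266 + 76 = 2342$)
$\sqrt{F + \left(\left(10794 + R{\left(-68 \right)}\right) + h{\left(E{\left(-8,-4 \right)} \right)}\right)} = \sqrt{2342 + \left(\left(10794 - 28\right) + 44\right)} = \sqrt{2342 + \left(10766 + 44\right)} = \sqrt{2342 + 10810} = \sqrt{13152} = 4 \sqrt{822}$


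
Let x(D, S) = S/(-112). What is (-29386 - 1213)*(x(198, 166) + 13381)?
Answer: -22926392547/56 ≈ -4.0940e+8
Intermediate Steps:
x(D, S) = -S/112 (x(D, S) = S*(-1/112) = -S/112)
(-29386 - 1213)*(x(198, 166) + 13381) = (-29386 - 1213)*(-1/112*166 + 13381) = -30599*(-83/56 + 13381) = -30599*749253/56 = -22926392547/56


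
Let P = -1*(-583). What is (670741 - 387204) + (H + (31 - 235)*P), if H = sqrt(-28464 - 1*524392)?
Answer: 164605 + 2*I*sqrt(138214) ≈ 1.6461e+5 + 743.54*I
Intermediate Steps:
P = 583
H = 2*I*sqrt(138214) (H = sqrt(-28464 - 524392) = sqrt(-552856) = 2*I*sqrt(138214) ≈ 743.54*I)
(670741 - 387204) + (H + (31 - 235)*P) = (670741 - 387204) + (2*I*sqrt(138214) + (31 - 235)*583) = 283537 + (2*I*sqrt(138214) - 204*583) = 283537 + (2*I*sqrt(138214) - 118932) = 283537 + (-118932 + 2*I*sqrt(138214)) = 164605 + 2*I*sqrt(138214)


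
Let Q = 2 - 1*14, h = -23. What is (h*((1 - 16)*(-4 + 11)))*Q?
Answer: -28980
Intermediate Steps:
Q = -12 (Q = 2 - 14 = -12)
(h*((1 - 16)*(-4 + 11)))*Q = -23*(1 - 16)*(-4 + 11)*(-12) = -(-345)*7*(-12) = -23*(-105)*(-12) = 2415*(-12) = -28980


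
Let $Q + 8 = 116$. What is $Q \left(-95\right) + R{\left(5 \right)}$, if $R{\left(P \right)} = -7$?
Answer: $-10267$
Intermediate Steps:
$Q = 108$ ($Q = -8 + 116 = 108$)
$Q \left(-95\right) + R{\left(5 \right)} = 108 \left(-95\right) - 7 = -10260 - 7 = -10267$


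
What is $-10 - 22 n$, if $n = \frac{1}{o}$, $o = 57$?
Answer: $- \frac{592}{57} \approx -10.386$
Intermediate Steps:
$n = \frac{1}{57} \approx 0.017544$
$-10 - 22 n = -10 - \frac{22}{57} = - \frac{592}{57}$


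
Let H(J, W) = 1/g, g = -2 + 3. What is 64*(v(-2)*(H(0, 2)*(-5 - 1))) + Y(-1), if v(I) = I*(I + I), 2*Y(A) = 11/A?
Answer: -6155/2 ≈ -3077.5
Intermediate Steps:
Y(A) = 11/(2*A) (Y(A) = (11/A)/2 = 11/(2*A))
v(I) = 2*I**2 (v(I) = I*(2*I) = 2*I**2)
g = 1
H(J, W) = 1 (H(J, W) = 1/1 = 1)
64*(v(-2)*(H(0, 2)*(-5 - 1))) + Y(-1) = 64*((2*(-2)**2)*(1*(-5 - 1))) + (11/2)/(-1) = 64*((2*4)*(1*(-6))) + (11/2)*(-1) = 64*(8*(-6)) - 11/2 = 64*(-48) - 11/2 = -3072 - 11/2 = -6155/2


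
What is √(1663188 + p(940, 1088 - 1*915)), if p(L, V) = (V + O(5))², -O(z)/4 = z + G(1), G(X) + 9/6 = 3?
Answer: √1684797 ≈ 1298.0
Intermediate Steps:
G(X) = 3/2 (G(X) = -3/2 + 3 = 3/2)
O(z) = -6 - 4*z (O(z) = -4*(z + 3/2) = -4*(3/2 + z) = -6 - 4*z)
p(L, V) = (-26 + V)² (p(L, V) = (V + (-6 - 4*5))² = (V + (-6 - 20))² = (V - 26)² = (-26 + V)²)
√(1663188 + p(940, 1088 - 1*915)) = √(1663188 + (-26 + (1088 - 1*915))²) = √(1663188 + (-26 + (1088 - 915))²) = √(1663188 + (-26 + 173)²) = √(1663188 + 147²) = √(1663188 + 21609) = √1684797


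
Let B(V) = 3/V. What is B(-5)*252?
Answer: -756/5 ≈ -151.20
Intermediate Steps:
B(-5)*252 = (3/(-5))*252 = (3*(-⅕))*252 = -⅗*252 = -756/5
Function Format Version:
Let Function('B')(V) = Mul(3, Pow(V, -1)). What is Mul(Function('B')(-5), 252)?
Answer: Rational(-756, 5) ≈ -151.20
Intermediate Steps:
Mul(Function('B')(-5), 252) = Mul(Mul(3, Pow(-5, -1)), 252) = Mul(Mul(3, Rational(-1, 5)), 252) = Mul(Rational(-3, 5), 252) = Rational(-756, 5)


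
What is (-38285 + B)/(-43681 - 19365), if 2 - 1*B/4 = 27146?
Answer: 146861/63046 ≈ 2.3294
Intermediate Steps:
B = -108576 (B = 8 - 4*27146 = 8 - 108584 = -108576)
(-38285 + B)/(-43681 - 19365) = (-38285 - 108576)/(-43681 - 19365) = -146861/(-63046) = -146861*(-1/63046) = 146861/63046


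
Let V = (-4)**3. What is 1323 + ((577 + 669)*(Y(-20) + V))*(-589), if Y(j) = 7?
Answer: 41833281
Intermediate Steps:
V = -64
1323 + ((577 + 669)*(Y(-20) + V))*(-589) = 1323 + ((577 + 669)*(7 - 64))*(-589) = 1323 + (1246*(-57))*(-589) = 1323 - 71022*(-589) = 1323 + 41831958 = 41833281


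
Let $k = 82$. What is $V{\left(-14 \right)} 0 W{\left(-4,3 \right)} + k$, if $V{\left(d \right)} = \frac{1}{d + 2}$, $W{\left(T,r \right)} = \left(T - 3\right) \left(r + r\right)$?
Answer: $82$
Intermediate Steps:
$W{\left(T,r \right)} = 2 r \left(-3 + T\right)$ ($W{\left(T,r \right)} = \left(-3 + T\right) 2 r = 2 r \left(-3 + T\right)$)
$V{\left(d \right)} = \frac{1}{2 + d}$
$V{\left(-14 \right)} 0 W{\left(-4,3 \right)} + k = \frac{0 \cdot 2 \cdot 3 \left(-3 - 4\right)}{2 - 14} + 82 = \frac{0 \cdot 2 \cdot 3 \left(-7\right)}{-12} + 82 = - \frac{0 \left(-42\right)}{12} + 82 = \left(- \frac{1}{12}\right) 0 + 82 = 0 + 82 = 82$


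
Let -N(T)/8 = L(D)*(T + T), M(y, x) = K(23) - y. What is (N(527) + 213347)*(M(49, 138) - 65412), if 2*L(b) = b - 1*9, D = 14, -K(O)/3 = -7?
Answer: -12581952480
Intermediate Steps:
K(O) = 21 (K(O) = -3*(-7) = 21)
L(b) = -9/2 + b/2 (L(b) = (b - 1*9)/2 = (b - 9)/2 = (-9 + b)/2 = -9/2 + b/2)
M(y, x) = 21 - y
N(T) = -40*T (N(T) = -8*(-9/2 + (½)*14)*(T + T) = -8*(-9/2 + 7)*2*T = -20*2*T = -40*T)
(N(527) + 213347)*(M(49, 138) - 65412) = (-40*527 + 213347)*((21 - 1*49) - 65412) = (-21080 + 213347)*((21 - 49) - 65412) = 192267*(-28 - 65412) = 192267*(-65440) = -12581952480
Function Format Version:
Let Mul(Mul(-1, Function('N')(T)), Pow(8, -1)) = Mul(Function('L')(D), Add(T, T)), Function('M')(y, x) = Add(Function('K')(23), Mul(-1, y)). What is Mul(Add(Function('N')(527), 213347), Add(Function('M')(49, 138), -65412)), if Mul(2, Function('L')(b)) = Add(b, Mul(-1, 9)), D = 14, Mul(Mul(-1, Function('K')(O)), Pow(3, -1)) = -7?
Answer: -12581952480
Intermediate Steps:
Function('K')(O) = 21 (Function('K')(O) = Mul(-3, -7) = 21)
Function('L')(b) = Add(Rational(-9, 2), Mul(Rational(1, 2), b)) (Function('L')(b) = Mul(Rational(1, 2), Add(b, Mul(-1, 9))) = Mul(Rational(1, 2), Add(b, -9)) = Mul(Rational(1, 2), Add(-9, b)) = Add(Rational(-9, 2), Mul(Rational(1, 2), b)))
Function('M')(y, x) = Add(21, Mul(-1, y))
Function('N')(T) = Mul(-40, T) (Function('N')(T) = Mul(-8, Mul(Add(Rational(-9, 2), Mul(Rational(1, 2), 14)), Add(T, T))) = Mul(-8, Mul(Add(Rational(-9, 2), 7), Mul(2, T))) = Mul(-8, Mul(Rational(5, 2), Mul(2, T))) = Mul(-8, Mul(5, T)) = Mul(-40, T))
Mul(Add(Function('N')(527), 213347), Add(Function('M')(49, 138), -65412)) = Mul(Add(Mul(-40, 527), 213347), Add(Add(21, Mul(-1, 49)), -65412)) = Mul(Add(-21080, 213347), Add(Add(21, -49), -65412)) = Mul(192267, Add(-28, -65412)) = Mul(192267, -65440) = -12581952480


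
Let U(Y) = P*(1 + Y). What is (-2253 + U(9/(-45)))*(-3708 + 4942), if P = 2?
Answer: -13891138/5 ≈ -2.7782e+6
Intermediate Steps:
U(Y) = 2 + 2*Y (U(Y) = 2*(1 + Y) = 2 + 2*Y)
(-2253 + U(9/(-45)))*(-3708 + 4942) = (-2253 + (2 + 2*(9/(-45))))*(-3708 + 4942) = (-2253 + (2 + 2*(9*(-1/45))))*1234 = (-2253 + (2 + 2*(-1/5)))*1234 = (-2253 + (2 - 2/5))*1234 = (-2253 + 8/5)*1234 = -11257/5*1234 = -13891138/5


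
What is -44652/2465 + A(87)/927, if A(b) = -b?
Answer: -13868953/761685 ≈ -18.208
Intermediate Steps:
-44652/2465 + A(87)/927 = -44652/2465 - 1*87/927 = -44652*1/2465 - 87*1/927 = -44652/2465 - 29/309 = -13868953/761685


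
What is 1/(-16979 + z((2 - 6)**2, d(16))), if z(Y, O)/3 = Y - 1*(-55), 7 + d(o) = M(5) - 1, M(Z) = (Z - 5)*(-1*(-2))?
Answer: -1/16766 ≈ -5.9645e-5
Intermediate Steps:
M(Z) = -10 + 2*Z (M(Z) = (-5 + Z)*2 = -10 + 2*Z)
d(o) = -8 (d(o) = -7 + ((-10 + 2*5) - 1) = -7 + ((-10 + 10) - 1) = -7 + (0 - 1) = -7 - 1 = -8)
z(Y, O) = 165 + 3*Y (z(Y, O) = 3*(Y - 1*(-55)) = 3*(Y + 55) = 3*(55 + Y) = 165 + 3*Y)
1/(-16979 + z((2 - 6)**2, d(16))) = 1/(-16979 + (165 + 3*(2 - 6)**2)) = 1/(-16979 + (165 + 3*(-4)**2)) = 1/(-16979 + (165 + 3*16)) = 1/(-16979 + (165 + 48)) = 1/(-16979 + 213) = 1/(-16766) = -1/16766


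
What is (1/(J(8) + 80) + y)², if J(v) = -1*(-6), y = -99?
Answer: 72471169/7396 ≈ 9798.7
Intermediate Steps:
J(v) = 6
(1/(J(8) + 80) + y)² = (1/(6 + 80) - 99)² = (1/86 - 99)² = (-8513/86)² = 72471169/7396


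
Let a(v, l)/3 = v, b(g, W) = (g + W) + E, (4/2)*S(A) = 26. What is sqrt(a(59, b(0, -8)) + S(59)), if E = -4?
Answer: sqrt(190) ≈ 13.784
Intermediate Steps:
S(A) = 13 (S(A) = (1/2)*26 = 13)
b(g, W) = -4 + W + g (b(g, W) = (g + W) - 4 = (W + g) - 4 = -4 + W + g)
a(v, l) = 3*v
sqrt(a(59, b(0, -8)) + S(59)) = sqrt(3*59 + 13) = sqrt(177 + 13) = sqrt(190)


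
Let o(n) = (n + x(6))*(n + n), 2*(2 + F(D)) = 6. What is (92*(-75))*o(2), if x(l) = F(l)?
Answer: -82800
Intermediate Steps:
F(D) = 1 (F(D) = -2 + (½)*6 = -2 + 3 = 1)
x(l) = 1
o(n) = 2*n*(1 + n) (o(n) = (n + 1)*(n + n) = (1 + n)*(2*n) = 2*n*(1 + n))
(92*(-75))*o(2) = (92*(-75))*(2*2*(1 + 2)) = -13800*2*3 = -6900*12 = -82800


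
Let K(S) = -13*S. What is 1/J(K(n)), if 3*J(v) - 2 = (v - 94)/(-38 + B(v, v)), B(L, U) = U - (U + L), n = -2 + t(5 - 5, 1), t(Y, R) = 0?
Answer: 48/49 ≈ 0.97959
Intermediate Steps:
n = -2 (n = -2 + 0 = -2)
B(L, U) = -L (B(L, U) = U - (L + U) = U + (-L - U) = -L)
J(v) = ⅔ + (-94 + v)/(3*(-38 - v)) (J(v) = ⅔ + ((v - 94)/(-38 - v))/3 = ⅔ + ((-94 + v)/(-38 - v))/3 = ⅔ + (-94 + v)/(3*(-38 - v)))
1/J(K(n)) = 1/((170 - 13*(-2))/(3*(38 - 13*(-2)))) = 1/((170 + 26)/(3*(38 + 26))) = 1/((⅓)*196/64) = 1/((⅓)*(1/64)*196) = 1/(49/48) = 48/49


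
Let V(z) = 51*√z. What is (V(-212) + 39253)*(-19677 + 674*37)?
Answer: 206510033 + 536622*I*√53 ≈ 2.0651e+8 + 3.9067e+6*I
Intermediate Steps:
(V(-212) + 39253)*(-19677 + 674*37) = (51*√(-212) + 39253)*(-19677 + 674*37) = (51*(2*I*√53) + 39253)*(-19677 + 24938) = (102*I*√53 + 39253)*5261 = (39253 + 102*I*√53)*5261 = 206510033 + 536622*I*√53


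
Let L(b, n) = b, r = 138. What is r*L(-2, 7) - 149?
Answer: -425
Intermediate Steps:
r*L(-2, 7) - 149 = 138*(-2) - 149 = -276 - 149 = -425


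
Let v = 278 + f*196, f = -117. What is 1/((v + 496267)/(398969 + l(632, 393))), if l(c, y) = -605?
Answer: 132788/157871 ≈ 0.84112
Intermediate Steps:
v = -22654 (v = 278 - 117*196 = 278 - 22932 = -22654)
1/((v + 496267)/(398969 + l(632, 393))) = 1/((-22654 + 496267)/(398969 - 605)) = 1/(473613/398364) = 1/(473613*(1/398364)) = 1/(157871/132788) = 132788/157871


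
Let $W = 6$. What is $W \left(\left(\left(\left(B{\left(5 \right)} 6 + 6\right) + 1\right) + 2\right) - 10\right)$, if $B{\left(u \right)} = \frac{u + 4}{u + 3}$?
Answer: $\frac{69}{2} \approx 34.5$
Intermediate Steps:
$B{\left(u \right)} = \frac{4 + u}{3 + u}$
$W \left(\left(\left(\left(B{\left(5 \right)} 6 + 6\right) + 1\right) + 2\right) - 10\right) = 6 \left(\left(\left(\left(\frac{4 + 5}{3 + 5} \cdot 6 + 6\right) + 1\right) + 2\right) - 10\right) = 6 \left(\left(\left(\left(\frac{1}{8} \cdot 9 \cdot 6 + 6\right) + 1\right) + 2\right) - 10\right) = 6 \left(\left(\left(\left(\frac{9}{8} \cdot 6 + 6\right) + 1\right) + 2\right) - 10\right) = 6 \left(\left(\left(\left(\frac{27}{4} + 6\right) + 1\right) + 2\right) - 10\right) = 6 \left(\left(\left(\frac{51}{4} + 1\right) + 2\right) - 10\right) = 6 \left(\left(\frac{55}{4} + 2\right) - 10\right) = 6 \left(\frac{63}{4} - 10\right) = 6 \cdot \frac{23}{4} = \frac{69}{2}$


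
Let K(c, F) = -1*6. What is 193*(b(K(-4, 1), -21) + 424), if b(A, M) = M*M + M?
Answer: 162892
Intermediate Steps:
K(c, F) = -6
b(A, M) = M + M² (b(A, M) = M² + M = M + M²)
193*(b(K(-4, 1), -21) + 424) = 193*(-21*(1 - 21) + 424) = 193*(-21*(-20) + 424) = 193*(420 + 424) = 193*844 = 162892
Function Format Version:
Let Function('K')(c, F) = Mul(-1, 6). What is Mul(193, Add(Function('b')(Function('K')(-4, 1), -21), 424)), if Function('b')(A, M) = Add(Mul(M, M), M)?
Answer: 162892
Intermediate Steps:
Function('K')(c, F) = -6
Function('b')(A, M) = Add(M, Pow(M, 2)) (Function('b')(A, M) = Add(Pow(M, 2), M) = Add(M, Pow(M, 2)))
Mul(193, Add(Function('b')(Function('K')(-4, 1), -21), 424)) = Mul(193, Add(Mul(-21, Add(1, -21)), 424)) = Mul(193, Add(Mul(-21, -20), 424)) = Mul(193, Add(420, 424)) = Mul(193, 844) = 162892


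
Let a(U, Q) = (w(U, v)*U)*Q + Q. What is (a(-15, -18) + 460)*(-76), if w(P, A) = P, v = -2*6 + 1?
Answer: 274208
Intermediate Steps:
v = -11 (v = -12 + 1 = -11)
a(U, Q) = Q + Q*U² (a(U, Q) = (U*U)*Q + Q = U²*Q + Q = Q*U² + Q = Q + Q*U²)
(a(-15, -18) + 460)*(-76) = (-18*(1 + (-15)²) + 460)*(-76) = (-18*(1 + 225) + 460)*(-76) = (-18*226 + 460)*(-76) = (-4068 + 460)*(-76) = -3608*(-76) = 274208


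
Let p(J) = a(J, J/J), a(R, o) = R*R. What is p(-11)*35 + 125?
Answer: 4360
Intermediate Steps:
a(R, o) = R²
p(J) = J²
p(-11)*35 + 125 = (-11)²*35 + 125 = 121*35 + 125 = 4235 + 125 = 4360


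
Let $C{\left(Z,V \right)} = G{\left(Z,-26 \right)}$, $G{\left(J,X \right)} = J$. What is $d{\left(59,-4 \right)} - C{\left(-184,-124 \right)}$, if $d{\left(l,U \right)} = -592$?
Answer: $-408$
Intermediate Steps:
$C{\left(Z,V \right)} = Z$
$d{\left(59,-4 \right)} - C{\left(-184,-124 \right)} = -592 - -184 = -592 + 184 = -408$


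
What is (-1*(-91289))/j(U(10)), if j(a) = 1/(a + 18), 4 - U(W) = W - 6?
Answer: 1643202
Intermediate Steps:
U(W) = 10 - W (U(W) = 4 - (W - 6) = 4 - (-6 + W) = 4 + (6 - W) = 10 - W)
j(a) = 1/(18 + a)
(-1*(-91289))/j(U(10)) = (-1*(-91289))/(1/(18 + (10 - 1*10))) = 91289/(1/(18 + (10 - 10))) = 91289/(1/(18 + 0)) = 91289/(1/18) = 91289*18 = 1643202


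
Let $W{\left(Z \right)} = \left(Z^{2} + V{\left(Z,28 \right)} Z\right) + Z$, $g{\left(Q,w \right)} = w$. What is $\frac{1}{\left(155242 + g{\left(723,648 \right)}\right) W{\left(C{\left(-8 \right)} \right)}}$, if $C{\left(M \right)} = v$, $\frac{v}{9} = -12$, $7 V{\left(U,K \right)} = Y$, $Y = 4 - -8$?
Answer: $\frac{1}{1772602920} \approx 5.6414 \cdot 10^{-10}$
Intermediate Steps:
$Y = 12$ ($Y = 4 + 8 = 12$)
$V{\left(U,K \right)} = \frac{12}{7}$ ($V{\left(U,K \right)} = \frac{1}{7} \cdot 12 = \frac{12}{7}$)
$v = -108$ ($v = 9 \left(-12\right) = -108$)
$C{\left(M \right)} = -108$
$W{\left(Z \right)} = Z^{2} + \frac{19 Z}{7}$ ($W{\left(Z \right)} = \left(Z^{2} + \frac{12 Z}{7}\right) + Z = Z^{2} + \frac{19 Z}{7}$)
$\frac{1}{\left(155242 + g{\left(723,648 \right)}\right) W{\left(C{\left(-8 \right)} \right)}} = \frac{1}{\left(155242 + 648\right) \frac{1}{7} \left(-108\right) \left(19 + 7 \left(-108\right)\right)} = \frac{1}{155890 \cdot \frac{1}{7} \left(-108\right) \left(19 - 756\right)} = \frac{1}{155890 \cdot \frac{1}{7} \left(-108\right) \left(-737\right)} = \frac{1}{155890 \cdot \frac{79596}{7}} = \frac{1}{155890} \cdot \frac{7}{79596} = \frac{1}{1772602920}$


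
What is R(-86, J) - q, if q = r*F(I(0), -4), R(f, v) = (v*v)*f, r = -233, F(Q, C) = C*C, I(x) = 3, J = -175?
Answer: -2630022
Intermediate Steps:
F(Q, C) = C**2
R(f, v) = f*v**2 (R(f, v) = v**2*f = f*v**2)
q = -3728 (q = -233*(-4)**2 = -233*16 = -3728)
R(-86, J) - q = -86*(-175)**2 - 1*(-3728) = -86*30625 + 3728 = -2633750 + 3728 = -2630022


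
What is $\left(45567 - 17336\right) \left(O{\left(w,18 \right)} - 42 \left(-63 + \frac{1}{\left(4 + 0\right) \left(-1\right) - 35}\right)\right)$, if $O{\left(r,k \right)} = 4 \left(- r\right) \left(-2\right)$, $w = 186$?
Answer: $\frac{1517585636}{13} \approx 1.1674 \cdot 10^{8}$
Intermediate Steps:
$O{\left(r,k \right)} = 8 r$ ($O{\left(r,k \right)} = - 4 r \left(-2\right) = 8 r$)
$\left(45567 - 17336\right) \left(O{\left(w,18 \right)} - 42 \left(-63 + \frac{1}{\left(4 + 0\right) \left(-1\right) - 35}\right)\right) = \left(45567 - 17336\right) \left(8 \cdot 186 - 42 \left(-63 + \frac{1}{\left(4 + 0\right) \left(-1\right) - 35}\right)\right) = 28231 \left(1488 - 42 \left(-63 + \frac{1}{4 \left(-1\right) - 35}\right)\right) = 28231 \left(1488 - 42 \left(-63 + \frac{1}{-4 - 35}\right)\right) = 28231 \left(1488 - 42 \left(-63 + \frac{1}{-39}\right)\right) = 28231 \left(1488 - 42 \left(-63 - \frac{1}{39}\right)\right) = 28231 \left(1488 - - \frac{34412}{13}\right) = 28231 \left(1488 + \frac{34412}{13}\right) = 28231 \cdot \frac{53756}{13} = \frac{1517585636}{13}$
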